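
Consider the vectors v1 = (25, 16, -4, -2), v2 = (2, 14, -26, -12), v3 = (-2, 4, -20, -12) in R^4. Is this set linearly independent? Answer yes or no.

yes

Form the matrix with these vectors as rows and row reduce.
R2 ← R2 − (2/25)·R1: [0, 318/25, -642/25, -296/25]
R3 ← R3 + (2/25)·R1: [0, 132/25, -508/25, -304/25]
R3 ← R3 − (22/53)·R2: [0, 0, -512/53, -384/53]
3 nonzero rows, so the 3 vectors span a space of dimension 3.
Since 3 = 3, the vectors are linearly independent.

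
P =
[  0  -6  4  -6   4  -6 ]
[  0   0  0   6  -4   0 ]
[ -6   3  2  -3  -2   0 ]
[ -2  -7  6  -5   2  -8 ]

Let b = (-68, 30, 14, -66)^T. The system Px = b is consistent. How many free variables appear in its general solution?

Row reduce the augmented matrix [P | b].
Swap R1 ↔ R3
R4 ← R4 − (1/3)·R1: [0, -8, 16/3, -4, 8/3, -8, -212/3]
Swap R2 ↔ R3
R4 ← R4 − (4/3)·R2: [0, 0, 0, 4, -8/3, 0, 20]
R4 ← R4 − (2/3)·R3: [0, 0, 0, 0, 0, 0, 0]
The echelon form has 3 nonzero rows, and every pivot lies in the first 6 columns, so rank(P) = rank([P|b]) = 3.
The system is consistent.
Free variables = (unknowns) − (rank) = 6 − 3 = 3.

3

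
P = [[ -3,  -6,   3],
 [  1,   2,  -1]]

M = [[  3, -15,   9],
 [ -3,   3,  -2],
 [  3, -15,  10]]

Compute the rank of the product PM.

First compute PM:
[[ 18, -18,  15],
 [ -6,   6,  -5]]
Now row reduce the product.
R2 ← R2 + (1/3)·R1: [0, 0, 0]
1 nonzero row, so rank(PM) = 1.

1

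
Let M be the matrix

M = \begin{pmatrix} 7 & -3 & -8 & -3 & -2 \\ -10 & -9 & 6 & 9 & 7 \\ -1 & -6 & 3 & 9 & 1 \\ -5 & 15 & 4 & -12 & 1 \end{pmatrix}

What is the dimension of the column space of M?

4

Row reduce to echelon form.
R2 ← R2 + (10/7)·R1: [0, -93/7, -38/7, 33/7, 29/7]
R3 ← R3 + (1/7)·R1: [0, -45/7, 13/7, 60/7, 5/7]
R4 ← R4 + (5/7)·R1: [0, 90/7, -12/7, -99/7, -3/7]
R3 ← R3 − (15/31)·R2: [0, 0, 139/31, 195/31, -40/31]
R4 ← R4 + (30/31)·R2: [0, 0, -216/31, -297/31, 111/31]
R4 ← R4 + (216/139)·R3: [0, 0, 0, 27/139, 219/139]
Echelon form has 4 nonzero rows, so rank(M) = 4.
The column space has dimension equal to the rank: 4.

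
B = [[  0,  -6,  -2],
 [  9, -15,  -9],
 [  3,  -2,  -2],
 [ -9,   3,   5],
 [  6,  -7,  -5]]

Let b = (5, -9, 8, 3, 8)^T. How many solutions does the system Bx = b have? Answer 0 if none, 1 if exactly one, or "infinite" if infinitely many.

0

Row reduce the augmented matrix [B | b].
Swap R1 ↔ R2
R3 ← R3 − (1/3)·R1: [0, 3, 1, 11]
R4 ← R4 + R1: [0, -12, -4, -6]
R5 ← R5 − (2/3)·R1: [0, 3, 1, 14]
R3 ← R3 + (1/2)·R2: [0, 0, 0, 27/2]
R4 ← R4 − (2)·R2: [0, 0, 0, -16]
R5 ← R5 + (1/2)·R2: [0, 0, 0, 33/2]
R4 ← R4 + (32/27)·R3: [0, 0, 0, 0]
R5 ← R5 − (11/9)·R3: [0, 0, 0, 0]
The echelon form has 3 nonzero rows; the last pivot sits in the augmented column, so rank(B) = 2 but rank([B|b]) = 3.
Since the ranks differ, the system is inconsistent.
It has no solutions.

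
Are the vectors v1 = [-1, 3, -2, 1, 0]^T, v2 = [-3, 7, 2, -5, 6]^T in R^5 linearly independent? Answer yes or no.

Form the matrix with these vectors as rows and row reduce.
R2 ← R2 − (3)·R1: [0, -2, 8, -8, 6]
2 nonzero rows, so the 2 vectors span a space of dimension 2.
Since 2 = 2, the vectors are linearly independent.

yes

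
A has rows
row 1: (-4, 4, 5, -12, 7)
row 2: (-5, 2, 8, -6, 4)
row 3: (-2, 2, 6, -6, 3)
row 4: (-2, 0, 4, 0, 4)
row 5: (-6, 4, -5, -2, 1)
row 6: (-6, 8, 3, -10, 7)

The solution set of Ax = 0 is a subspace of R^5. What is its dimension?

0

Row reduce to echelon form.
R2 ← R2 − (5/4)·R1: [0, -3, 7/4, 9, -19/4]
R3 ← R3 − (1/2)·R1: [0, 0, 7/2, 0, -1/2]
R4 ← R4 − (1/2)·R1: [0, -2, 3/2, 6, 1/2]
R5 ← R5 − (3/2)·R1: [0, -2, -25/2, 16, -19/2]
R6 ← R6 − (3/2)·R1: [0, 2, -9/2, 8, -7/2]
R4 ← R4 − (2/3)·R2: [0, 0, 1/3, 0, 11/3]
R5 ← R5 − (2/3)·R2: [0, 0, -41/3, 10, -19/3]
R6 ← R6 + (2/3)·R2: [0, 0, -10/3, 14, -20/3]
R4 ← R4 − (2/21)·R3: [0, 0, 0, 0, 26/7]
R5 ← R5 + (82/21)·R3: [0, 0, 0, 10, -58/7]
R6 ← R6 + (20/21)·R3: [0, 0, 0, 14, -50/7]
Swap R4 ↔ R5
R6 ← R6 − (7/5)·R4: [0, 0, 0, 0, 156/35]
R6 ← R6 − (6/5)·R5: [0, 0, 0, 0, 0]
5 nonzero rows, so rank(A) = 5.
A has 5 columns; by rank–nullity, nullity = 5 − 5 = 0.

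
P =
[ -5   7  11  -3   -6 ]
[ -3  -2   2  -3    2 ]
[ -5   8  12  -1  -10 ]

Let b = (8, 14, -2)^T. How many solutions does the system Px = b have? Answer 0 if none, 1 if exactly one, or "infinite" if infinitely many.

infinite

Row reduce the augmented matrix [P | b].
R2 ← R2 − (3/5)·R1: [0, -31/5, -23/5, -6/5, 28/5, 46/5]
R3 ← R3 − R1: [0, 1, 1, 2, -4, -10]
R3 ← R3 + (5/31)·R2: [0, 0, 8/31, 56/31, -96/31, -264/31]
The echelon form has 3 nonzero rows, and every pivot lies in the first 5 columns, so rank(P) = rank([P|b]) = 3.
The system is consistent.
rank = 3 < 5 unknowns, so there are infinitely many solutions.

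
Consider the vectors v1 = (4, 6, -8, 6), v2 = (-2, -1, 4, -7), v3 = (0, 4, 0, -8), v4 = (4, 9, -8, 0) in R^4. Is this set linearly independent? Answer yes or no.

Form the matrix with these vectors as rows and row reduce.
R2 ← R2 + (1/2)·R1: [0, 2, 0, -4]
R4 ← R4 − R1: [0, 3, 0, -6]
R3 ← R3 − (2)·R2: [0, 0, 0, 0]
R4 ← R4 − (3/2)·R2: [0, 0, 0, 0]
2 nonzero rows, so the 4 vectors span a space of dimension 2.
Since 2 < 4, the vectors are linearly dependent.

no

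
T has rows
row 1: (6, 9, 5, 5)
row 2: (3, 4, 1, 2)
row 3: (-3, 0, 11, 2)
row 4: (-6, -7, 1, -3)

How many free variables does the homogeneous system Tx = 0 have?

Row reduce to echelon form.
R2 ← R2 − (1/2)·R1: [0, -1/2, -3/2, -1/2]
R3 ← R3 + (1/2)·R1: [0, 9/2, 27/2, 9/2]
R4 ← R4 + R1: [0, 2, 6, 2]
R3 ← R3 + (9)·R2: [0, 0, 0, 0]
R4 ← R4 + (4)·R2: [0, 0, 0, 0]
2 nonzero rows, so rank(T) = 2.
T has 4 columns; by rank–nullity, nullity = 4 − 2 = 2.

2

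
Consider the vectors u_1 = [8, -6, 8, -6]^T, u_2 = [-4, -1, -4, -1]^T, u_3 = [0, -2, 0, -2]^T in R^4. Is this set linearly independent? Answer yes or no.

Form the matrix with these vectors as rows and row reduce.
R2 ← R2 + (1/2)·R1: [0, -4, 0, -4]
R3 ← R3 − (1/2)·R2: [0, 0, 0, 0]
2 nonzero rows, so the 3 vectors span a space of dimension 2.
Since 2 < 3, the vectors are linearly dependent.

no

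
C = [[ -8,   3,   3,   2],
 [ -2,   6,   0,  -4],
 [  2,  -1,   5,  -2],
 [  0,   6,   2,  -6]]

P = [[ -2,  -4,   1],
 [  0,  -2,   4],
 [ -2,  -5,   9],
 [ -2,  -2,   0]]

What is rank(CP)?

First compute CP:
[[  6,   7,  31],
 [ 12,   4,  22],
 [-10, -27,  43],
 [  8, -10,  42]]
Now row reduce the product.
R2 ← R2 − (2)·R1: [0, -10, -40]
R3 ← R3 + (5/3)·R1: [0, -46/3, 284/3]
R4 ← R4 − (4/3)·R1: [0, -58/3, 2/3]
R3 ← R3 − (23/15)·R2: [0, 0, 156]
R4 ← R4 − (29/15)·R2: [0, 0, 78]
R4 ← R4 − (1/2)·R3: [0, 0, 0]
3 nonzero rows, so rank(CP) = 3.

3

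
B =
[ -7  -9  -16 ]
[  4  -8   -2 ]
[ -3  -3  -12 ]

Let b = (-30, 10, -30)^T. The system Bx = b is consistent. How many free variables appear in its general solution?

Row reduce the augmented matrix [B | b].
R2 ← R2 + (4/7)·R1: [0, -92/7, -78/7, -50/7]
R3 ← R3 − (3/7)·R1: [0, 6/7, -36/7, -120/7]
R3 ← R3 + (3/46)·R2: [0, 0, -135/23, -405/23]
The echelon form has 3 nonzero rows, and every pivot lies in the first 3 columns, so rank(B) = rank([B|b]) = 3.
The system is consistent.
Free variables = (unknowns) − (rank) = 3 − 3 = 0.

0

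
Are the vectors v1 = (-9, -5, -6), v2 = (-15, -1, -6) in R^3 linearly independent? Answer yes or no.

yes

Form the matrix with these vectors as rows and row reduce.
R2 ← R2 − (5/3)·R1: [0, 22/3, 4]
2 nonzero rows, so the 2 vectors span a space of dimension 2.
Since 2 = 2, the vectors are linearly independent.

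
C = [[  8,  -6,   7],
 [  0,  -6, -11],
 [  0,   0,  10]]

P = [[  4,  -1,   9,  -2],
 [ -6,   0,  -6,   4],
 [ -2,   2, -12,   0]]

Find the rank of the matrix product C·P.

First compute CP:
[[ 54,   6,  24, -40],
 [ 58, -22, 168, -24],
 [-20,  20, -120,   0]]
Now row reduce the product.
R2 ← R2 − (29/27)·R1: [0, -256/9, 1280/9, 512/27]
R3 ← R3 + (10/27)·R1: [0, 200/9, -1000/9, -400/27]
R3 ← R3 + (25/32)·R2: [0, 0, 0, 0]
2 nonzero rows, so rank(CP) = 2.

2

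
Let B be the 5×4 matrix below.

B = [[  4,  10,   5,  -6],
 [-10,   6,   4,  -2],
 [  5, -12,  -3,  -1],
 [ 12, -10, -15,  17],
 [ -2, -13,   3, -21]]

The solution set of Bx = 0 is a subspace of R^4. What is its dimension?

0

Row reduce to echelon form.
R2 ← R2 + (5/2)·R1: [0, 31, 33/2, -17]
R3 ← R3 − (5/4)·R1: [0, -49/2, -37/4, 13/2]
R4 ← R4 − (3)·R1: [0, -40, -30, 35]
R5 ← R5 + (1/2)·R1: [0, -8, 11/2, -24]
R3 ← R3 + (49/62)·R2: [0, 0, 235/62, -215/31]
R4 ← R4 + (40/31)·R2: [0, 0, -270/31, 405/31]
R5 ← R5 + (8/31)·R2: [0, 0, 605/62, -880/31]
R4 ← R4 + (108/47)·R3: [0, 0, 0, -135/47]
R5 ← R5 − (121/47)·R3: [0, 0, 0, -495/47]
R5 ← R5 − (11/3)·R4: [0, 0, 0, 0]
4 nonzero rows, so rank(B) = 4.
B has 4 columns; by rank–nullity, nullity = 4 − 4 = 0.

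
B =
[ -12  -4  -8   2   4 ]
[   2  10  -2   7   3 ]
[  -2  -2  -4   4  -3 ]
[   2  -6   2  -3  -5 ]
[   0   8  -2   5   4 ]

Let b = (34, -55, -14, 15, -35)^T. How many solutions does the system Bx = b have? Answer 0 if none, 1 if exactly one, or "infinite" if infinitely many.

Row reduce the augmented matrix [B | b].
R2 ← R2 + (1/6)·R1: [0, 28/3, -10/3, 22/3, 11/3, -148/3]
R3 ← R3 − (1/6)·R1: [0, -4/3, -8/3, 11/3, -11/3, -59/3]
R4 ← R4 + (1/6)·R1: [0, -20/3, 2/3, -8/3, -13/3, 62/3]
R3 ← R3 + (1/7)·R2: [0, 0, -22/7, 33/7, -22/7, -187/7]
R4 ← R4 + (5/7)·R2: [0, 0, -12/7, 18/7, -12/7, -102/7]
R5 ← R5 − (6/7)·R2: [0, 0, 6/7, -9/7, 6/7, 51/7]
R4 ← R4 − (6/11)·R3: [0, 0, 0, 0, 0, 0]
R5 ← R5 + (3/11)·R3: [0, 0, 0, 0, 0, 0]
The echelon form has 3 nonzero rows, and every pivot lies in the first 5 columns, so rank(B) = rank([B|b]) = 3.
The system is consistent.
rank = 3 < 5 unknowns, so there are infinitely many solutions.

infinite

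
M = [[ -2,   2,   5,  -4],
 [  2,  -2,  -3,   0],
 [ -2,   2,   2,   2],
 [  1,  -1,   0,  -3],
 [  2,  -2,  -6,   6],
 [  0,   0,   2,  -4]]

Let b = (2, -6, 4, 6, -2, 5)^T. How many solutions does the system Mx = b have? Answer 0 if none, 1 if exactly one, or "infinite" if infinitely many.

0

Row reduce the augmented matrix [M | b].
R2 ← R2 + R1: [0, 0, 2, -4, -4]
R3 ← R3 − R1: [0, 0, -3, 6, 2]
R4 ← R4 + (1/2)·R1: [0, 0, 5/2, -5, 7]
R5 ← R5 + R1: [0, 0, -1, 2, 0]
R3 ← R3 + (3/2)·R2: [0, 0, 0, 0, -4]
R4 ← R4 − (5/4)·R2: [0, 0, 0, 0, 12]
R5 ← R5 + (1/2)·R2: [0, 0, 0, 0, -2]
R6 ← R6 − R2: [0, 0, 0, 0, 9]
R4 ← R4 + (3)·R3: [0, 0, 0, 0, 0]
R5 ← R5 − (1/2)·R3: [0, 0, 0, 0, 0]
R6 ← R6 + (9/4)·R3: [0, 0, 0, 0, 0]
The echelon form has 3 nonzero rows; the last pivot sits in the augmented column, so rank(M) = 2 but rank([M|b]) = 3.
Since the ranks differ, the system is inconsistent.
It has no solutions.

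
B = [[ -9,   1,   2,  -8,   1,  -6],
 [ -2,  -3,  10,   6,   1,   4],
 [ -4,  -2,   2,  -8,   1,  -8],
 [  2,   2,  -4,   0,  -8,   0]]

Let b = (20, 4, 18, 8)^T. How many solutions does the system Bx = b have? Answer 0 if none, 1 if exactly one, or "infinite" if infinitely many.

infinite

Row reduce the augmented matrix [B | b].
R2 ← R2 − (2/9)·R1: [0, -29/9, 86/9, 70/9, 7/9, 16/3, -4/9]
R3 ← R3 − (4/9)·R1: [0, -22/9, 10/9, -40/9, 5/9, -16/3, 82/9]
R4 ← R4 + (2/9)·R1: [0, 20/9, -32/9, -16/9, -70/9, -4/3, 112/9]
R3 ← R3 − (22/29)·R2: [0, 0, -178/29, -300/29, -1/29, -272/29, 274/29]
R4 ← R4 + (20/29)·R2: [0, 0, 88/29, 104/29, -210/29, 68/29, 352/29]
R4 ← R4 + (44/89)·R3: [0, 0, 0, -136/89, -646/89, -204/89, 1496/89]
The echelon form has 4 nonzero rows, and every pivot lies in the first 6 columns, so rank(B) = rank([B|b]) = 4.
The system is consistent.
rank = 4 < 6 unknowns, so there are infinitely many solutions.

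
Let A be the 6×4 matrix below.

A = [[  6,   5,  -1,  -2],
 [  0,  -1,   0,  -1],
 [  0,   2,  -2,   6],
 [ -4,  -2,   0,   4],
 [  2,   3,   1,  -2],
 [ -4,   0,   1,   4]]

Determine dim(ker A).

1

Row reduce to echelon form.
R4 ← R4 + (2/3)·R1: [0, 4/3, -2/3, 8/3]
R5 ← R5 − (1/3)·R1: [0, 4/3, 4/3, -4/3]
R6 ← R6 + (2/3)·R1: [0, 10/3, 1/3, 8/3]
R3 ← R3 + (2)·R2: [0, 0, -2, 4]
R4 ← R4 + (4/3)·R2: [0, 0, -2/3, 4/3]
R5 ← R5 + (4/3)·R2: [0, 0, 4/3, -8/3]
R6 ← R6 + (10/3)·R2: [0, 0, 1/3, -2/3]
R4 ← R4 − (1/3)·R3: [0, 0, 0, 0]
R5 ← R5 + (2/3)·R3: [0, 0, 0, 0]
R6 ← R6 + (1/6)·R3: [0, 0, 0, 0]
3 nonzero rows, so rank(A) = 3.
A has 4 columns; by rank–nullity, nullity = 4 − 3 = 1.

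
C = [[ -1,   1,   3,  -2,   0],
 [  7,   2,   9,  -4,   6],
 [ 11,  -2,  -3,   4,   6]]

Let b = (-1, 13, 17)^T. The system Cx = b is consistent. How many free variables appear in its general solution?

Row reduce the augmented matrix [C | b].
R2 ← R2 + (7)·R1: [0, 9, 30, -18, 6, 6]
R3 ← R3 + (11)·R1: [0, 9, 30, -18, 6, 6]
R3 ← R3 − R2: [0, 0, 0, 0, 0, 0]
The echelon form has 2 nonzero rows, and every pivot lies in the first 5 columns, so rank(C) = rank([C|b]) = 2.
The system is consistent.
Free variables = (unknowns) − (rank) = 5 − 2 = 3.

3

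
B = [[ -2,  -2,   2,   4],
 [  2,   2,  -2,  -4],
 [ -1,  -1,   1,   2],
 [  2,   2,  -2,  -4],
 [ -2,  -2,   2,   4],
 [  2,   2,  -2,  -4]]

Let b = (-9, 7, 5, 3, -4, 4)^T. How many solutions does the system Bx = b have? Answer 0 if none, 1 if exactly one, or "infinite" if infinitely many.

Row reduce the augmented matrix [B | b].
R2 ← R2 + R1: [0, 0, 0, 0, -2]
R3 ← R3 − (1/2)·R1: [0, 0, 0, 0, 19/2]
R4 ← R4 + R1: [0, 0, 0, 0, -6]
R5 ← R5 − R1: [0, 0, 0, 0, 5]
R6 ← R6 + R1: [0, 0, 0, 0, -5]
R3 ← R3 + (19/4)·R2: [0, 0, 0, 0, 0]
R4 ← R4 − (3)·R2: [0, 0, 0, 0, 0]
R5 ← R5 + (5/2)·R2: [0, 0, 0, 0, 0]
R6 ← R6 − (5/2)·R2: [0, 0, 0, 0, 0]
The echelon form has 2 nonzero rows; the last pivot sits in the augmented column, so rank(B) = 1 but rank([B|b]) = 2.
Since the ranks differ, the system is inconsistent.
It has no solutions.

0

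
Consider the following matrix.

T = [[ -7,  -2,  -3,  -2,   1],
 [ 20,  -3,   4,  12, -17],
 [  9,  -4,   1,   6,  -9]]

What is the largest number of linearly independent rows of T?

Row reduce to echelon form.
R2 ← R2 + (20/7)·R1: [0, -61/7, -32/7, 44/7, -99/7]
R3 ← R3 + (9/7)·R1: [0, -46/7, -20/7, 24/7, -54/7]
R3 ← R3 − (46/61)·R2: [0, 0, 36/61, -80/61, 180/61]
Echelon form has 3 nonzero rows, so rank(T) = 3.
The rank gives the maximum number of linearly independent rows: 3.

3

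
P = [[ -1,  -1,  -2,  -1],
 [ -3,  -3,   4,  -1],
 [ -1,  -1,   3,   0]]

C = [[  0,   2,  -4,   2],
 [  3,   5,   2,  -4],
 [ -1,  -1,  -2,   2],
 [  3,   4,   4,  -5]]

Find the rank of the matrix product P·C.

2

First compute PC:
[[ -4,  -9,   2,   3],
 [-16, -29,  -6,  19],
 [ -6, -10,  -4,   8]]
Now row reduce the product.
R2 ← R2 − (4)·R1: [0, 7, -14, 7]
R3 ← R3 − (3/2)·R1: [0, 7/2, -7, 7/2]
R3 ← R3 − (1/2)·R2: [0, 0, 0, 0]
2 nonzero rows, so rank(PC) = 2.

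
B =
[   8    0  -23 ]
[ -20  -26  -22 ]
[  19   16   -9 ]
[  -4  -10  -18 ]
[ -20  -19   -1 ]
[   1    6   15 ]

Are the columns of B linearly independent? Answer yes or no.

yes

Row reduce B to echelon form.
R2 ← R2 + (5/2)·R1: [0, -26, -159/2]
R3 ← R3 − (19/8)·R1: [0, 16, 365/8]
R4 ← R4 + (1/2)·R1: [0, -10, -59/2]
R5 ← R5 + (5/2)·R1: [0, -19, -117/2]
R6 ← R6 − (1/8)·R1: [0, 6, 143/8]
R3 ← R3 + (8/13)·R2: [0, 0, -343/104]
R4 ← R4 − (5/13)·R2: [0, 0, 14/13]
R5 ← R5 − (19/26)·R2: [0, 0, -21/52]
R6 ← R6 + (3/13)·R2: [0, 0, -49/104]
R4 ← R4 + (16/49)·R3: [0, 0, 0]
R5 ← R5 − (6/49)·R3: [0, 0, 0]
R6 ← R6 − (1/7)·R3: [0, 0, 0]
3 pivots among 3 columns.
Every column is a pivot column, so the columns are linearly independent.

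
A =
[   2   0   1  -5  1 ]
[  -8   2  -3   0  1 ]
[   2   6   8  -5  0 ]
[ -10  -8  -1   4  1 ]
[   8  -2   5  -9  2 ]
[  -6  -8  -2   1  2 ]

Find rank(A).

Row reduce to echelon form.
R2 ← R2 + (4)·R1: [0, 2, 1, -20, 5]
R3 ← R3 − R1: [0, 6, 7, 0, -1]
R4 ← R4 + (5)·R1: [0, -8, 4, -21, 6]
R5 ← R5 − (4)·R1: [0, -2, 1, 11, -2]
R6 ← R6 + (3)·R1: [0, -8, 1, -14, 5]
R3 ← R3 − (3)·R2: [0, 0, 4, 60, -16]
R4 ← R4 + (4)·R2: [0, 0, 8, -101, 26]
R5 ← R5 + R2: [0, 0, 2, -9, 3]
R6 ← R6 + (4)·R2: [0, 0, 5, -94, 25]
R4 ← R4 − (2)·R3: [0, 0, 0, -221, 58]
R5 ← R5 − (1/2)·R3: [0, 0, 0, -39, 11]
R6 ← R6 − (5/4)·R3: [0, 0, 0, -169, 45]
R5 ← R5 − (3/17)·R4: [0, 0, 0, 0, 13/17]
R6 ← R6 − (13/17)·R4: [0, 0, 0, 0, 11/17]
R6 ← R6 − (11/13)·R5: [0, 0, 0, 0, 0]
Echelon form has 5 nonzero rows, so rank(A) = 5.

5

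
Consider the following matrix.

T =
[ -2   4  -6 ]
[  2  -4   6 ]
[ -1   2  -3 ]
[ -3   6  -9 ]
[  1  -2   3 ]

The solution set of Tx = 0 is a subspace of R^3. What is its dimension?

2

Row reduce to echelon form.
R2 ← R2 + R1: [0, 0, 0]
R3 ← R3 − (1/2)·R1: [0, 0, 0]
R4 ← R4 − (3/2)·R1: [0, 0, 0]
R5 ← R5 + (1/2)·R1: [0, 0, 0]
1 nonzero row, so rank(T) = 1.
T has 3 columns; by rank–nullity, nullity = 3 − 1 = 2.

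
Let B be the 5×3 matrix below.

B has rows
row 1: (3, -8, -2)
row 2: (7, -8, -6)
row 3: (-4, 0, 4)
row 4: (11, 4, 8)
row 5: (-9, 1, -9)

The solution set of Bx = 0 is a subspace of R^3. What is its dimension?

0

Row reduce to echelon form.
R2 ← R2 − (7/3)·R1: [0, 32/3, -4/3]
R3 ← R3 + (4/3)·R1: [0, -32/3, 4/3]
R4 ← R4 − (11/3)·R1: [0, 100/3, 46/3]
R5 ← R5 + (3)·R1: [0, -23, -15]
R3 ← R3 + R2: [0, 0, 0]
R4 ← R4 − (25/8)·R2: [0, 0, 39/2]
R5 ← R5 + (69/32)·R2: [0, 0, -143/8]
Swap R3 ↔ R4
R5 ← R5 + (11/12)·R3: [0, 0, 0]
3 nonzero rows, so rank(B) = 3.
B has 3 columns; by rank–nullity, nullity = 3 − 3 = 0.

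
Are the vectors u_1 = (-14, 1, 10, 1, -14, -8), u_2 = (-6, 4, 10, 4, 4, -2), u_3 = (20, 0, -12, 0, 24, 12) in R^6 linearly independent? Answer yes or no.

no

Form the matrix with these vectors as rows and row reduce.
R2 ← R2 − (3/7)·R1: [0, 25/7, 40/7, 25/7, 10, 10/7]
R3 ← R3 + (10/7)·R1: [0, 10/7, 16/7, 10/7, 4, 4/7]
R3 ← R3 − (2/5)·R2: [0, 0, 0, 0, 0, 0]
2 nonzero rows, so the 3 vectors span a space of dimension 2.
Since 2 < 3, the vectors are linearly dependent.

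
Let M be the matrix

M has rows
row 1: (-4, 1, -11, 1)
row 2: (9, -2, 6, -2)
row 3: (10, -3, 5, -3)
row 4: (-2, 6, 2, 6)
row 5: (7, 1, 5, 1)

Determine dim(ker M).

Row reduce to echelon form.
R2 ← R2 + (9/4)·R1: [0, 1/4, -75/4, 1/4]
R3 ← R3 + (5/2)·R1: [0, -1/2, -45/2, -1/2]
R4 ← R4 − (1/2)·R1: [0, 11/2, 15/2, 11/2]
R5 ← R5 + (7/4)·R1: [0, 11/4, -57/4, 11/4]
R3 ← R3 + (2)·R2: [0, 0, -60, 0]
R4 ← R4 − (22)·R2: [0, 0, 420, 0]
R5 ← R5 − (11)·R2: [0, 0, 192, 0]
R4 ← R4 + (7)·R3: [0, 0, 0, 0]
R5 ← R5 + (16/5)·R3: [0, 0, 0, 0]
3 nonzero rows, so rank(M) = 3.
M has 4 columns; by rank–nullity, nullity = 4 − 3 = 1.

1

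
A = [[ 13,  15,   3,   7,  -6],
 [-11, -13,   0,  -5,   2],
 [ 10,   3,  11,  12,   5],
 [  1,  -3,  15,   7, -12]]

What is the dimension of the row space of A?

Row reduce to echelon form.
R2 ← R2 + (11/13)·R1: [0, -4/13, 33/13, 12/13, -40/13]
R3 ← R3 − (10/13)·R1: [0, -111/13, 113/13, 86/13, 125/13]
R4 ← R4 − (1/13)·R1: [0, -54/13, 192/13, 84/13, -150/13]
R3 ← R3 − (111/4)·R2: [0, 0, -247/4, -19, 95]
R4 ← R4 − (27/2)·R2: [0, 0, -39/2, -6, 30]
R4 ← R4 − (6/19)·R3: [0, 0, 0, 0, 0]
Echelon form has 3 nonzero rows, so rank(A) = 3.
The row space has dimension equal to the rank: 3.

3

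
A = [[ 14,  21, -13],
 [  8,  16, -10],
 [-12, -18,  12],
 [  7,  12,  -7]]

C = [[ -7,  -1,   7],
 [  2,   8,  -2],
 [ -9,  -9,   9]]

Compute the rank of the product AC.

2

First compute AC:
[[ 61, 271, -61],
 [ 66, 210, -66],
 [-60, -240,  60],
 [ 38, 152, -38]]
Now row reduce the product.
R2 ← R2 − (66/61)·R1: [0, -5076/61, 0]
R3 ← R3 + (60/61)·R1: [0, 1620/61, 0]
R4 ← R4 − (38/61)·R1: [0, -1026/61, 0]
R3 ← R3 + (15/47)·R2: [0, 0, 0]
R4 ← R4 − (19/94)·R2: [0, 0, 0]
2 nonzero rows, so rank(AC) = 2.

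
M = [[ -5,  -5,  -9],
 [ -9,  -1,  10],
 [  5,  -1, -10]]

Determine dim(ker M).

0

Row reduce to echelon form.
R2 ← R2 − (9/5)·R1: [0, 8, 131/5]
R3 ← R3 + R1: [0, -6, -19]
R3 ← R3 + (3/4)·R2: [0, 0, 13/20]
3 nonzero rows, so rank(M) = 3.
M has 3 columns; by rank–nullity, nullity = 3 − 3 = 0.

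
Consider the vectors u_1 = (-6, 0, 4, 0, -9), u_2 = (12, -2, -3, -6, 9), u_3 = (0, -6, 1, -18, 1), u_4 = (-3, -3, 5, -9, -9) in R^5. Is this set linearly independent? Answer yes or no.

no

Form the matrix with these vectors as rows and row reduce.
R2 ← R2 + (2)·R1: [0, -2, 5, -6, -9]
R4 ← R4 − (1/2)·R1: [0, -3, 3, -9, -9/2]
R3 ← R3 − (3)·R2: [0, 0, -14, 0, 28]
R4 ← R4 − (3/2)·R2: [0, 0, -9/2, 0, 9]
R4 ← R4 − (9/28)·R3: [0, 0, 0, 0, 0]
3 nonzero rows, so the 4 vectors span a space of dimension 3.
Since 3 < 4, the vectors are linearly dependent.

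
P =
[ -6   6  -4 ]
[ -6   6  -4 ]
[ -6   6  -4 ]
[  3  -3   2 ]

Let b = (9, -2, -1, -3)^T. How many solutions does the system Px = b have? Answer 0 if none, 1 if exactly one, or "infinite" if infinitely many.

Row reduce the augmented matrix [P | b].
R2 ← R2 − R1: [0, 0, 0, -11]
R3 ← R3 − R1: [0, 0, 0, -10]
R4 ← R4 + (1/2)·R1: [0, 0, 0, 3/2]
R3 ← R3 − (10/11)·R2: [0, 0, 0, 0]
R4 ← R4 + (3/22)·R2: [0, 0, 0, 0]
The echelon form has 2 nonzero rows; the last pivot sits in the augmented column, so rank(P) = 1 but rank([P|b]) = 2.
Since the ranks differ, the system is inconsistent.
It has no solutions.

0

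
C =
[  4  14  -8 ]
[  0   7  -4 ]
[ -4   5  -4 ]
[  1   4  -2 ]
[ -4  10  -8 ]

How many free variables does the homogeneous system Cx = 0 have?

Row reduce to echelon form.
R3 ← R3 + R1: [0, 19, -12]
R4 ← R4 − (1/4)·R1: [0, 1/2, 0]
R5 ← R5 + R1: [0, 24, -16]
R3 ← R3 − (19/7)·R2: [0, 0, -8/7]
R4 ← R4 − (1/14)·R2: [0, 0, 2/7]
R5 ← R5 − (24/7)·R2: [0, 0, -16/7]
R4 ← R4 + (1/4)·R3: [0, 0, 0]
R5 ← R5 − (2)·R3: [0, 0, 0]
3 nonzero rows, so rank(C) = 3.
C has 3 columns; by rank–nullity, nullity = 3 − 3 = 0.

0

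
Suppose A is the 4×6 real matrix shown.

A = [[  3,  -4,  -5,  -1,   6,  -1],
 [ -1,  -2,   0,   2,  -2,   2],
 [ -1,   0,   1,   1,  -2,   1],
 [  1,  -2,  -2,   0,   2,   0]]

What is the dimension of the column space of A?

Row reduce to echelon form.
R2 ← R2 + (1/3)·R1: [0, -10/3, -5/3, 5/3, 0, 5/3]
R3 ← R3 + (1/3)·R1: [0, -4/3, -2/3, 2/3, 0, 2/3]
R4 ← R4 − (1/3)·R1: [0, -2/3, -1/3, 1/3, 0, 1/3]
R3 ← R3 − (2/5)·R2: [0, 0, 0, 0, 0, 0]
R4 ← R4 − (1/5)·R2: [0, 0, 0, 0, 0, 0]
Echelon form has 2 nonzero rows, so rank(A) = 2.
The column space has dimension equal to the rank: 2.

2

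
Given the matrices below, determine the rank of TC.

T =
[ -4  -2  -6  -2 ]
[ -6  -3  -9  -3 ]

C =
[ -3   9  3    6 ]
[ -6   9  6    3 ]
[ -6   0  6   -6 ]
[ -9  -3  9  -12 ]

First compute TC:
[[ 78, -48, -78,  30],
 [117, -72, -117,  45]]
Now row reduce the product.
R2 ← R2 − (3/2)·R1: [0, 0, 0, 0]
1 nonzero row, so rank(TC) = 1.

1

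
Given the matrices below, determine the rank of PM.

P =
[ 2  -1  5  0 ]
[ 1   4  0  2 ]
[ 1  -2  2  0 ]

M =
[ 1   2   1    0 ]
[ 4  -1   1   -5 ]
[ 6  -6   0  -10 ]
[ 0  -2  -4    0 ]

First compute PM:
[[ 28, -25,   1, -45],
 [ 17,  -6,  -3, -20],
 [  5,  -8,  -1, -10]]
Now row reduce the product.
R2 ← R2 − (17/28)·R1: [0, 257/28, -101/28, 205/28]
R3 ← R3 − (5/28)·R1: [0, -99/28, -33/28, -55/28]
R3 ← R3 + (99/257)·R2: [0, 0, -660/257, 220/257]
3 nonzero rows, so rank(PM) = 3.

3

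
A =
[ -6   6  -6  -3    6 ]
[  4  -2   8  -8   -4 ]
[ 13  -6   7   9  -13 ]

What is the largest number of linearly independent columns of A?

Row reduce to echelon form.
R2 ← R2 + (2/3)·R1: [0, 2, 4, -10, 0]
R3 ← R3 + (13/6)·R1: [0, 7, -6, 5/2, 0]
R3 ← R3 − (7/2)·R2: [0, 0, -20, 75/2, 0]
Echelon form has 3 nonzero rows, so rank(A) = 3.
The rank gives the maximum number of linearly independent columns: 3.

3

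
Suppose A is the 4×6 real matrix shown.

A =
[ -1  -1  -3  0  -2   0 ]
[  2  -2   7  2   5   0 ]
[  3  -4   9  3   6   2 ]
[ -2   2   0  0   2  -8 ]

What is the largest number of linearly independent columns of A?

Row reduce to echelon form.
R2 ← R2 + (2)·R1: [0, -4, 1, 2, 1, 0]
R3 ← R3 + (3)·R1: [0, -7, 0, 3, 0, 2]
R4 ← R4 − (2)·R1: [0, 4, 6, 0, 6, -8]
R3 ← R3 − (7/4)·R2: [0, 0, -7/4, -1/2, -7/4, 2]
R4 ← R4 + R2: [0, 0, 7, 2, 7, -8]
R4 ← R4 + (4)·R3: [0, 0, 0, 0, 0, 0]
Echelon form has 3 nonzero rows, so rank(A) = 3.
The rank gives the maximum number of linearly independent columns: 3.

3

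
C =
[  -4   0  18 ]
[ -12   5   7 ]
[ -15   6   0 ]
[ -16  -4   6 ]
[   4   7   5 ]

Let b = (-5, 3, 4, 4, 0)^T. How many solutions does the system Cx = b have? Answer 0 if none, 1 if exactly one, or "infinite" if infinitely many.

0

Row reduce the augmented matrix [C | b].
R2 ← R2 − (3)·R1: [0, 5, -47, 18]
R3 ← R3 − (15/4)·R1: [0, 6, -135/2, 91/4]
R4 ← R4 − (4)·R1: [0, -4, -66, 24]
R5 ← R5 + R1: [0, 7, 23, -5]
R3 ← R3 − (6/5)·R2: [0, 0, -111/10, 23/20]
R4 ← R4 + (4/5)·R2: [0, 0, -518/5, 192/5]
R5 ← R5 − (7/5)·R2: [0, 0, 444/5, -151/5]
R4 ← R4 − (28/3)·R3: [0, 0, 0, 83/3]
R5 ← R5 + (8)·R3: [0, 0, 0, -21]
R5 ← R5 + (63/83)·R4: [0, 0, 0, 0]
The echelon form has 4 nonzero rows; the last pivot sits in the augmented column, so rank(C) = 3 but rank([C|b]) = 4.
Since the ranks differ, the system is inconsistent.
It has no solutions.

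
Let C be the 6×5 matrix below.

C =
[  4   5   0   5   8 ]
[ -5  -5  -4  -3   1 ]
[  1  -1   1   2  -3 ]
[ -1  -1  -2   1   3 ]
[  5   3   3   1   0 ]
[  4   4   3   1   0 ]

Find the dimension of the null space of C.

1

Row reduce to echelon form.
R2 ← R2 + (5/4)·R1: [0, 5/4, -4, 13/4, 11]
R3 ← R3 − (1/4)·R1: [0, -9/4, 1, 3/4, -5]
R4 ← R4 + (1/4)·R1: [0, 1/4, -2, 9/4, 5]
R5 ← R5 − (5/4)·R1: [0, -13/4, 3, -21/4, -10]
R6 ← R6 − R1: [0, -1, 3, -4, -8]
R3 ← R3 + (9/5)·R2: [0, 0, -31/5, 33/5, 74/5]
R4 ← R4 − (1/5)·R2: [0, 0, -6/5, 8/5, 14/5]
R5 ← R5 + (13/5)·R2: [0, 0, -37/5, 16/5, 93/5]
R6 ← R6 + (4/5)·R2: [0, 0, -1/5, -7/5, 4/5]
R4 ← R4 − (6/31)·R3: [0, 0, 0, 10/31, -2/31]
R5 ← R5 − (37/31)·R3: [0, 0, 0, -145/31, 29/31]
R6 ← R6 − (1/31)·R3: [0, 0, 0, -50/31, 10/31]
R5 ← R5 + (29/2)·R4: [0, 0, 0, 0, 0]
R6 ← R6 + (5)·R4: [0, 0, 0, 0, 0]
4 nonzero rows, so rank(C) = 4.
C has 5 columns; by rank–nullity, nullity = 5 − 4 = 1.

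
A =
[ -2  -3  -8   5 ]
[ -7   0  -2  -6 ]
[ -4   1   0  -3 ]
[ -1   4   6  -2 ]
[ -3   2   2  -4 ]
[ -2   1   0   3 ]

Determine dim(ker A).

Row reduce to echelon form.
R2 ← R2 − (7/2)·R1: [0, 21/2, 26, -47/2]
R3 ← R3 − (2)·R1: [0, 7, 16, -13]
R4 ← R4 − (1/2)·R1: [0, 11/2, 10, -9/2]
R5 ← R5 − (3/2)·R1: [0, 13/2, 14, -23/2]
R6 ← R6 − R1: [0, 4, 8, -2]
R3 ← R3 − (2/3)·R2: [0, 0, -4/3, 8/3]
R4 ← R4 − (11/21)·R2: [0, 0, -76/21, 164/21]
R5 ← R5 − (13/21)·R2: [0, 0, -44/21, 64/21]
R6 ← R6 − (8/21)·R2: [0, 0, -40/21, 146/21]
R4 ← R4 − (19/7)·R3: [0, 0, 0, 4/7]
R5 ← R5 − (11/7)·R3: [0, 0, 0, -8/7]
R6 ← R6 − (10/7)·R3: [0, 0, 0, 22/7]
R5 ← R5 + (2)·R4: [0, 0, 0, 0]
R6 ← R6 − (11/2)·R4: [0, 0, 0, 0]
4 nonzero rows, so rank(A) = 4.
A has 4 columns; by rank–nullity, nullity = 4 − 4 = 0.

0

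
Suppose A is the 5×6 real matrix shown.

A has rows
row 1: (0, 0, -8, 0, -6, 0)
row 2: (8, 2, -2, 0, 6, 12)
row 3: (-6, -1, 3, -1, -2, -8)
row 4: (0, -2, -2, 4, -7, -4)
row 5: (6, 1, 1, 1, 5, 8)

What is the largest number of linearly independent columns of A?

3

Row reduce to echelon form.
Swap R1 ↔ R2
R3 ← R3 + (3/4)·R1: [0, 1/2, 3/2, -1, 5/2, 1]
R5 ← R5 − (3/4)·R1: [0, -1/2, 5/2, 1, 1/2, -1]
Swap R2 ↔ R3
R4 ← R4 + (4)·R2: [0, 0, 4, 0, 3, 0]
R5 ← R5 + R2: [0, 0, 4, 0, 3, 0]
R4 ← R4 + (1/2)·R3: [0, 0, 0, 0, 0, 0]
R5 ← R5 + (1/2)·R3: [0, 0, 0, 0, 0, 0]
Echelon form has 3 nonzero rows, so rank(A) = 3.
The rank gives the maximum number of linearly independent columns: 3.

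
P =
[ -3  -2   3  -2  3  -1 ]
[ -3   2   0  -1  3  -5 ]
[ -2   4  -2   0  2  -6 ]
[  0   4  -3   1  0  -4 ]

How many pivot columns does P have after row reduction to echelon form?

Row reduce to echelon form.
R2 ← R2 − R1: [0, 4, -3, 1, 0, -4]
R3 ← R3 − (2/3)·R1: [0, 16/3, -4, 4/3, 0, -16/3]
R3 ← R3 − (4/3)·R2: [0, 0, 0, 0, 0, 0]
R4 ← R4 − R2: [0, 0, 0, 0, 0, 0]
Echelon form has 2 nonzero rows, so rank(P) = 2.
Each nonzero row contributes one pivot column: 2 pivot columns.

2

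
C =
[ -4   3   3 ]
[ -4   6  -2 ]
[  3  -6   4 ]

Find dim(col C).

Row reduce to echelon form.
R2 ← R2 − R1: [0, 3, -5]
R3 ← R3 + (3/4)·R1: [0, -15/4, 25/4]
R3 ← R3 + (5/4)·R2: [0, 0, 0]
Echelon form has 2 nonzero rows, so rank(C) = 2.
The column space has dimension equal to the rank: 2.

2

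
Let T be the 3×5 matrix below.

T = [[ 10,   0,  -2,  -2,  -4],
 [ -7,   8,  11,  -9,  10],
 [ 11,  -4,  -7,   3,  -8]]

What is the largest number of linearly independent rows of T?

Row reduce to echelon form.
R2 ← R2 + (7/10)·R1: [0, 8, 48/5, -52/5, 36/5]
R3 ← R3 − (11/10)·R1: [0, -4, -24/5, 26/5, -18/5]
R3 ← R3 + (1/2)·R2: [0, 0, 0, 0, 0]
Echelon form has 2 nonzero rows, so rank(T) = 2.
The rank gives the maximum number of linearly independent rows: 2.

2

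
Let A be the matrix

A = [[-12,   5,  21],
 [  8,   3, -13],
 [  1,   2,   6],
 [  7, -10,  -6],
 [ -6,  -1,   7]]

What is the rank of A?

3

Row reduce to echelon form.
R2 ← R2 + (2/3)·R1: [0, 19/3, 1]
R3 ← R3 + (1/12)·R1: [0, 29/12, 31/4]
R4 ← R4 + (7/12)·R1: [0, -85/12, 25/4]
R5 ← R5 − (1/2)·R1: [0, -7/2, -7/2]
R3 ← R3 − (29/76)·R2: [0, 0, 140/19]
R4 ← R4 + (85/76)·R2: [0, 0, 140/19]
R5 ← R5 + (21/38)·R2: [0, 0, -56/19]
R4 ← R4 − R3: [0, 0, 0]
R5 ← R5 + (2/5)·R3: [0, 0, 0]
Echelon form has 3 nonzero rows, so rank(A) = 3.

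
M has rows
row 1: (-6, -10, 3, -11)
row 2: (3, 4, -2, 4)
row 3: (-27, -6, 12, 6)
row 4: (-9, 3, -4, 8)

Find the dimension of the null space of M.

1

Row reduce to echelon form.
R2 ← R2 + (1/2)·R1: [0, -1, -1/2, -3/2]
R3 ← R3 − (9/2)·R1: [0, 39, -3/2, 111/2]
R4 ← R4 − (3/2)·R1: [0, 18, -17/2, 49/2]
R3 ← R3 + (39)·R2: [0, 0, -21, -3]
R4 ← R4 + (18)·R2: [0, 0, -35/2, -5/2]
R4 ← R4 − (5/6)·R3: [0, 0, 0, 0]
3 nonzero rows, so rank(M) = 3.
M has 4 columns; by rank–nullity, nullity = 4 − 3 = 1.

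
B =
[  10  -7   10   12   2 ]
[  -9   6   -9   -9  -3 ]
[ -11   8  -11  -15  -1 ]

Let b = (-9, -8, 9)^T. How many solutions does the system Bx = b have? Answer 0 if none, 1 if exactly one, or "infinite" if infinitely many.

0

Row reduce the augmented matrix [B | b].
R2 ← R2 + (9/10)·R1: [0, -3/10, 0, 9/5, -6/5, -161/10]
R3 ← R3 + (11/10)·R1: [0, 3/10, 0, -9/5, 6/5, -9/10]
R3 ← R3 + R2: [0, 0, 0, 0, 0, -17]
The echelon form has 3 nonzero rows; the last pivot sits in the augmented column, so rank(B) = 2 but rank([B|b]) = 3.
Since the ranks differ, the system is inconsistent.
It has no solutions.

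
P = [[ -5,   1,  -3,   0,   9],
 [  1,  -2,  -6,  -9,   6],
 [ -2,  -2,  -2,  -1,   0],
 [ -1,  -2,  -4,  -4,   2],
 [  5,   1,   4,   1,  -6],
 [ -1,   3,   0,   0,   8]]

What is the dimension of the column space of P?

4

Row reduce to echelon form.
R2 ← R2 + (1/5)·R1: [0, -9/5, -33/5, -9, 39/5]
R3 ← R3 − (2/5)·R1: [0, -12/5, -4/5, -1, -18/5]
R4 ← R4 − (1/5)·R1: [0, -11/5, -17/5, -4, 1/5]
R5 ← R5 + R1: [0, 2, 1, 1, 3]
R6 ← R6 − (1/5)·R1: [0, 14/5, 3/5, 0, 31/5]
R3 ← R3 − (4/3)·R2: [0, 0, 8, 11, -14]
R4 ← R4 − (11/9)·R2: [0, 0, 14/3, 7, -28/3]
R5 ← R5 + (10/9)·R2: [0, 0, -19/3, -9, 35/3]
R6 ← R6 + (14/9)·R2: [0, 0, -29/3, -14, 55/3]
R4 ← R4 − (7/12)·R3: [0, 0, 0, 7/12, -7/6]
R5 ← R5 + (19/24)·R3: [0, 0, 0, -7/24, 7/12]
R6 ← R6 + (29/24)·R3: [0, 0, 0, -17/24, 17/12]
R5 ← R5 + (1/2)·R4: [0, 0, 0, 0, 0]
R6 ← R6 + (17/14)·R4: [0, 0, 0, 0, 0]
Echelon form has 4 nonzero rows, so rank(P) = 4.
The column space has dimension equal to the rank: 4.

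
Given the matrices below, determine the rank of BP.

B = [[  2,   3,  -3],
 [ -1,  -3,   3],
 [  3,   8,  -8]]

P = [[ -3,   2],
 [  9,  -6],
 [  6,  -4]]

1

First compute BP:
[[  3,  -2],
 [ -6,   4],
 [ 15, -10]]
Now row reduce the product.
R2 ← R2 + (2)·R1: [0, 0]
R3 ← R3 − (5)·R1: [0, 0]
1 nonzero row, so rank(BP) = 1.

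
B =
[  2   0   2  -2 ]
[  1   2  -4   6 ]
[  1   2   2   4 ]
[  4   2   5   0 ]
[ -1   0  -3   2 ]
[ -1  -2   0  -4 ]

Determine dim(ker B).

0

Row reduce to echelon form.
R2 ← R2 − (1/2)·R1: [0, 2, -5, 7]
R3 ← R3 − (1/2)·R1: [0, 2, 1, 5]
R4 ← R4 − (2)·R1: [0, 2, 1, 4]
R5 ← R5 + (1/2)·R1: [0, 0, -2, 1]
R6 ← R6 + (1/2)·R1: [0, -2, 1, -5]
R3 ← R3 − R2: [0, 0, 6, -2]
R4 ← R4 − R2: [0, 0, 6, -3]
R6 ← R6 + R2: [0, 0, -4, 2]
R4 ← R4 − R3: [0, 0, 0, -1]
R5 ← R5 + (1/3)·R3: [0, 0, 0, 1/3]
R6 ← R6 + (2/3)·R3: [0, 0, 0, 2/3]
R5 ← R5 + (1/3)·R4: [0, 0, 0, 0]
R6 ← R6 + (2/3)·R4: [0, 0, 0, 0]
4 nonzero rows, so rank(B) = 4.
B has 4 columns; by rank–nullity, nullity = 4 − 4 = 0.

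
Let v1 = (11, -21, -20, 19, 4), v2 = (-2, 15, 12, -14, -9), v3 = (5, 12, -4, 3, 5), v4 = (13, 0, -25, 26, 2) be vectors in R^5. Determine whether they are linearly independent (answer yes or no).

Form the matrix with these vectors as rows and row reduce.
R2 ← R2 + (2/11)·R1: [0, 123/11, 92/11, -116/11, -91/11]
R3 ← R3 − (5/11)·R1: [0, 237/11, 56/11, -62/11, 35/11]
R4 ← R4 − (13/11)·R1: [0, 273/11, -15/11, 39/11, -30/11]
R3 ← R3 − (79/41)·R2: [0, 0, -452/41, 602/41, 784/41]
R4 ← R4 − (91/41)·R2: [0, 0, -817/41, 1105/41, 641/41]
R4 ← R4 − (817/452)·R3: [0, 0, 0, 93/226, -2139/113]
4 nonzero rows, so the 4 vectors span a space of dimension 4.
Since 4 = 4, the vectors are linearly independent.

yes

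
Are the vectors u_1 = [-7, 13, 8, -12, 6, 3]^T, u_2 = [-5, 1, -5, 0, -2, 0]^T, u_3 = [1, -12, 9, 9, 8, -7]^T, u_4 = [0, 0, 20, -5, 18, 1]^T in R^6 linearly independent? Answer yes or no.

Form the matrix with these vectors as rows and row reduce.
R2 ← R2 − (5/7)·R1: [0, -58/7, -75/7, 60/7, -44/7, -15/7]
R3 ← R3 + (1/7)·R1: [0, -71/7, 71/7, 51/7, 62/7, -46/7]
R3 ← R3 − (71/58)·R2: [0, 0, 1349/58, -93/29, 480/29, -229/58]
R4 ← R4 − (1160/1349)·R3: [0, 0, 0, -3025/1349, 5082/1349, 5929/1349]
4 nonzero rows, so the 4 vectors span a space of dimension 4.
Since 4 = 4, the vectors are linearly independent.

yes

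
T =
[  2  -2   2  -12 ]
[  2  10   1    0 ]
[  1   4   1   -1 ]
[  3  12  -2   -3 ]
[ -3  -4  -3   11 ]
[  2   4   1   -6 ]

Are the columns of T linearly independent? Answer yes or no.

Row reduce T to echelon form.
R2 ← R2 − R1: [0, 12, -1, 12]
R3 ← R3 − (1/2)·R1: [0, 5, 0, 5]
R4 ← R4 − (3/2)·R1: [0, 15, -5, 15]
R5 ← R5 + (3/2)·R1: [0, -7, 0, -7]
R6 ← R6 − R1: [0, 6, -1, 6]
R3 ← R3 − (5/12)·R2: [0, 0, 5/12, 0]
R4 ← R4 − (5/4)·R2: [0, 0, -15/4, 0]
R5 ← R5 + (7/12)·R2: [0, 0, -7/12, 0]
R6 ← R6 − (1/2)·R2: [0, 0, -1/2, 0]
R4 ← R4 + (9)·R3: [0, 0, 0, 0]
R5 ← R5 + (7/5)·R3: [0, 0, 0, 0]
R6 ← R6 + (6/5)·R3: [0, 0, 0, 0]
3 pivots among 4 columns.
Only 3 < 4 pivot columns, so the columns are linearly dependent.

no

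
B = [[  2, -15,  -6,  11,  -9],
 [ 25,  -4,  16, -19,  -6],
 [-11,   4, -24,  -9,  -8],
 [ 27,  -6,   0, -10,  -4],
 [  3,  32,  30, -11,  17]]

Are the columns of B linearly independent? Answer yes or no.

yes

Row reduce B to echelon form.
R2 ← R2 − (25/2)·R1: [0, 367/2, 91, -313/2, 213/2]
R3 ← R3 + (11/2)·R1: [0, -157/2, -57, 103/2, -115/2]
R4 ← R4 − (27/2)·R1: [0, 393/2, 81, -317/2, 235/2]
R5 ← R5 − (3/2)·R1: [0, 109/2, 39, -55/2, 61/2]
R3 ← R3 + (157/367)·R2: [0, 0, -6632/367, -5670/367, -4382/367]
R4 ← R4 − (393/367)·R2: [0, 0, -6036/367, 3335/367, 1268/367]
R5 ← R5 − (109/367)·R2: [0, 0, 4394/367, 6966/367, -415/367]
R4 ← R4 − (1509/1658)·R3: [0, 0, 0, 19190/829, 11873/829]
R5 ← R5 + (2197/3316)·R3: [0, 0, 0, 14499/1658, -14991/1658]
R5 ← R5 − (14499/38380)·R4: [0, 0, 0, 0, -554673/38380]
5 pivots among 5 columns.
Every column is a pivot column, so the columns are linearly independent.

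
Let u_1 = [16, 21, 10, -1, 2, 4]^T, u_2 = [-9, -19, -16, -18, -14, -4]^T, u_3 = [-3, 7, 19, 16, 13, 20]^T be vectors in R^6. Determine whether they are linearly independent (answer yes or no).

Form the matrix with these vectors as rows and row reduce.
R2 ← R2 + (9/16)·R1: [0, -115/16, -83/8, -297/16, -103/8, -7/4]
R3 ← R3 + (3/16)·R1: [0, 175/16, 167/8, 253/16, 107/8, 83/4]
R3 ← R3 + (35/23)·R2: [0, 0, 117/23, -286/23, -143/23, 416/23]
3 nonzero rows, so the 3 vectors span a space of dimension 3.
Since 3 = 3, the vectors are linearly independent.

yes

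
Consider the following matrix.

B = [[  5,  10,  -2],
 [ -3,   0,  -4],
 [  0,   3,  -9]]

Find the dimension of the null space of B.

0

Row reduce to echelon form.
R2 ← R2 + (3/5)·R1: [0, 6, -26/5]
R3 ← R3 − (1/2)·R2: [0, 0, -32/5]
3 nonzero rows, so rank(B) = 3.
B has 3 columns; by rank–nullity, nullity = 3 − 3 = 0.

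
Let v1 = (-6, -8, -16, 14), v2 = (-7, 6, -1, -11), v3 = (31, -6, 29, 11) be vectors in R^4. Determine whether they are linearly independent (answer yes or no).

Form the matrix with these vectors as rows and row reduce.
R2 ← R2 − (7/6)·R1: [0, 46/3, 53/3, -82/3]
R3 ← R3 + (31/6)·R1: [0, -142/3, -161/3, 250/3]
R3 ← R3 + (71/23)·R2: [0, 0, 20/23, -24/23]
3 nonzero rows, so the 3 vectors span a space of dimension 3.
Since 3 = 3, the vectors are linearly independent.

yes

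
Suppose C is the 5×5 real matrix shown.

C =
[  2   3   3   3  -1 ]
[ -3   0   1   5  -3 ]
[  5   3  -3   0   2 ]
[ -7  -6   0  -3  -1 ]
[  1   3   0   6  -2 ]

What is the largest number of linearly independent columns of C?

Row reduce to echelon form.
R2 ← R2 + (3/2)·R1: [0, 9/2, 11/2, 19/2, -9/2]
R3 ← R3 − (5/2)·R1: [0, -9/2, -21/2, -15/2, 9/2]
R4 ← R4 + (7/2)·R1: [0, 9/2, 21/2, 15/2, -9/2]
R5 ← R5 − (1/2)·R1: [0, 3/2, -3/2, 9/2, -3/2]
R3 ← R3 + R2: [0, 0, -5, 2, 0]
R4 ← R4 − R2: [0, 0, 5, -2, 0]
R5 ← R5 − (1/3)·R2: [0, 0, -10/3, 4/3, 0]
R4 ← R4 + R3: [0, 0, 0, 0, 0]
R5 ← R5 − (2/3)·R3: [0, 0, 0, 0, 0]
Echelon form has 3 nonzero rows, so rank(C) = 3.
The rank gives the maximum number of linearly independent columns: 3.

3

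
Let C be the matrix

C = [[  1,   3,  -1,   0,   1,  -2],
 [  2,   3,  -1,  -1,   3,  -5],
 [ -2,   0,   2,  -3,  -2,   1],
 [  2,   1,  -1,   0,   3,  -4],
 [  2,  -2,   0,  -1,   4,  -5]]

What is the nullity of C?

Row reduce to echelon form.
R2 ← R2 − (2)·R1: [0, -3, 1, -1, 1, -1]
R3 ← R3 + (2)·R1: [0, 6, 0, -3, 0, -3]
R4 ← R4 − (2)·R1: [0, -5, 1, 0, 1, 0]
R5 ← R5 − (2)·R1: [0, -8, 2, -1, 2, -1]
R3 ← R3 + (2)·R2: [0, 0, 2, -5, 2, -5]
R4 ← R4 − (5/3)·R2: [0, 0, -2/3, 5/3, -2/3, 5/3]
R5 ← R5 − (8/3)·R2: [0, 0, -2/3, 5/3, -2/3, 5/3]
R4 ← R4 + (1/3)·R3: [0, 0, 0, 0, 0, 0]
R5 ← R5 + (1/3)·R3: [0, 0, 0, 0, 0, 0]
3 nonzero rows, so rank(C) = 3.
C has 6 columns; by rank–nullity, nullity = 6 − 3 = 3.

3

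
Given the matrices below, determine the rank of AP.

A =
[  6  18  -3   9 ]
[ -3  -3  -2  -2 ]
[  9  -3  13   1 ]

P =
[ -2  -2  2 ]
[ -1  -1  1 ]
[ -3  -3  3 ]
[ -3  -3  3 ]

First compute AP:
[[-48, -48,  48],
 [ 21,  21, -21],
 [-57, -57,  57]]
Now row reduce the product.
R2 ← R2 + (7/16)·R1: [0, 0, 0]
R3 ← R3 − (19/16)·R1: [0, 0, 0]
1 nonzero row, so rank(AP) = 1.

1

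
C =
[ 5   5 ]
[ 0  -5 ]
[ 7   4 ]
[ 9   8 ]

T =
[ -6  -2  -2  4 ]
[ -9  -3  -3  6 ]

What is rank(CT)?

First compute CT:
[[-75, -25, -25,  50],
 [ 45,  15,  15, -30],
 [-78, -26, -26,  52],
 [-126, -42, -42,  84]]
Now row reduce the product.
R2 ← R2 + (3/5)·R1: [0, 0, 0, 0]
R3 ← R3 − (26/25)·R1: [0, 0, 0, 0]
R4 ← R4 − (42/25)·R1: [0, 0, 0, 0]
1 nonzero row, so rank(CT) = 1.

1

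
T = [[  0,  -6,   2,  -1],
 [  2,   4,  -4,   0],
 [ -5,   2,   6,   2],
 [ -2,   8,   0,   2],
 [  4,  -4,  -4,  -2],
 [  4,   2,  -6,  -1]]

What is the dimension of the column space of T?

2

Row reduce to echelon form.
Swap R1 ↔ R2
R3 ← R3 + (5/2)·R1: [0, 12, -4, 2]
R4 ← R4 + R1: [0, 12, -4, 2]
R5 ← R5 − (2)·R1: [0, -12, 4, -2]
R6 ← R6 − (2)·R1: [0, -6, 2, -1]
R3 ← R3 + (2)·R2: [0, 0, 0, 0]
R4 ← R4 + (2)·R2: [0, 0, 0, 0]
R5 ← R5 − (2)·R2: [0, 0, 0, 0]
R6 ← R6 − R2: [0, 0, 0, 0]
Echelon form has 2 nonzero rows, so rank(T) = 2.
The column space has dimension equal to the rank: 2.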